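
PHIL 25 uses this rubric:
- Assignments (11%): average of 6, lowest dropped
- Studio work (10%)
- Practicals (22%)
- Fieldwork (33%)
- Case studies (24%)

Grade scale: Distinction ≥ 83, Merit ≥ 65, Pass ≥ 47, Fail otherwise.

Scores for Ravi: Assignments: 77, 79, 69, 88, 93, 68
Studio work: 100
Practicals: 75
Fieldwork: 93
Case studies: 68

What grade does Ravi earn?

Assignments: drop 68 → average of remaining 5 = 406/5 = 81.2
Weighted total:
  Assignments 81.2 × 0.11 = 8.932
  Studio work 100 × 0.1 = 10
  Practicals 75 × 0.22 = 16.5
  Fieldwork 93 × 0.33 = 30.69
  Case studies 68 × 0.24 = 16.32
Sum = 82.442
82.442 is ≥ 65 and < 83 → Merit

Merit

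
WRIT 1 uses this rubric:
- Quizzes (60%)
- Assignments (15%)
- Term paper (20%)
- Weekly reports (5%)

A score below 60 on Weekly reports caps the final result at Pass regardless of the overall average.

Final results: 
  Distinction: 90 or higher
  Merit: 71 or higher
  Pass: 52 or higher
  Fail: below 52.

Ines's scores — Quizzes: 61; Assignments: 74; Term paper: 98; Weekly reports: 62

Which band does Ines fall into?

Weekly reports score 62 ≥ 60: minimum met.
Weighted total:
  Quizzes 61 × 0.6 = 36.6
  Assignments 74 × 0.15 = 11.1
  Term paper 98 × 0.2 = 19.6
  Weekly reports 62 × 0.05 = 3.1
Sum = 70.4
70.4 is ≥ 52 and < 71 → Pass

Pass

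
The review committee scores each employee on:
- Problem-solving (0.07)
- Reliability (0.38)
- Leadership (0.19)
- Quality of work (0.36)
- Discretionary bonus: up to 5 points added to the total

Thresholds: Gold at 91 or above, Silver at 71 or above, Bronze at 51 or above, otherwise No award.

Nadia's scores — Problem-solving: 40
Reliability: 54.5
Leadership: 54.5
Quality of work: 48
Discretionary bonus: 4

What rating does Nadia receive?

Weighted total:
  Problem-solving 40 × 0.07 = 2.8
  Reliability 54.5 × 0.38 = 20.71
  Leadership 54.5 × 0.19 = 10.355
  Quality of work 48 × 0.36 = 17.28
Sum = 51.145
Discretionary bonus: 51.145 + 4 = 55.145
55.145 is ≥ 51 and < 71 → Bronze

Bronze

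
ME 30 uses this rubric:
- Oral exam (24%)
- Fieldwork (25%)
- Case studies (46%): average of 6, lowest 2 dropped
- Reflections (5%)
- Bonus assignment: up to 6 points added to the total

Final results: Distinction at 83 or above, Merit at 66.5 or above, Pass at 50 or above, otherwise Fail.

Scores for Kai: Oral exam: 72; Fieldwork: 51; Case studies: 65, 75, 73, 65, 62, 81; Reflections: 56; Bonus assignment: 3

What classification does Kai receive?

Case studies: drop 62, 65 → average of remaining 4 = 294/4 = 73.5
Weighted total:
  Oral exam 72 × 0.24 = 17.28
  Fieldwork 51 × 0.25 = 12.75
  Case studies 73.5 × 0.46 = 33.81
  Reflections 56 × 0.05 = 2.8
Sum = 66.64
Bonus assignment: 66.64 + 3 = 69.64
69.64 is ≥ 66.5 and < 83 → Merit

Merit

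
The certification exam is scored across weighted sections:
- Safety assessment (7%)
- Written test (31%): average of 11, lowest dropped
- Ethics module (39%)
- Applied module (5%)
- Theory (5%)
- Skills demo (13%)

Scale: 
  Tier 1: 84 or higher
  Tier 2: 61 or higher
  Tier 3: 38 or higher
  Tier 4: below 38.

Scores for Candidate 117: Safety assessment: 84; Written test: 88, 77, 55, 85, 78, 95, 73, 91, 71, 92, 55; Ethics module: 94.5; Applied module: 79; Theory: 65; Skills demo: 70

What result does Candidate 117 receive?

Written test: drop 55 → average of remaining 10 = 805/10 = 80.5
Weighted total:
  Safety assessment 84 × 0.07 = 5.88
  Written test 80.5 × 0.31 = 24.955
  Ethics module 94.5 × 0.39 = 36.855
  Applied module 79 × 0.05 = 3.95
  Theory 65 × 0.05 = 3.25
  Skills demo 70 × 0.13 = 9.1
Sum = 83.99
83.99 is ≥ 61 and < 84 → Tier 2

Tier 2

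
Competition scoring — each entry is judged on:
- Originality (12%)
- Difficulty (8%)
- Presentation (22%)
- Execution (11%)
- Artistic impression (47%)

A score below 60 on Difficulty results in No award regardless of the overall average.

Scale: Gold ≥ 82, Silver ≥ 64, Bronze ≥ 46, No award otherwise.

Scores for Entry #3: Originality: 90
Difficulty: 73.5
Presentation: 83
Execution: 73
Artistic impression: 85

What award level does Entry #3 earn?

Difficulty score 73.5 ≥ 60: minimum met.
Weighted total:
  Originality 90 × 0.12 = 10.8
  Difficulty 73.5 × 0.08 = 5.88
  Presentation 83 × 0.22 = 18.26
  Execution 73 × 0.11 = 8.03
  Artistic impression 85 × 0.47 = 39.95
Sum = 82.92
82.92 ≥ 82 → Gold

Gold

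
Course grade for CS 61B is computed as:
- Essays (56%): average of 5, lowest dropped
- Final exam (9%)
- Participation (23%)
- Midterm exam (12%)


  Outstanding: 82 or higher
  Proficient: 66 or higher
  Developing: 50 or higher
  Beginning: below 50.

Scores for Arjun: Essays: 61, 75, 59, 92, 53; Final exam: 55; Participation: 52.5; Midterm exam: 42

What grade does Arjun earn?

Essays: drop 53 → average of remaining 4 = 287/4 = 71.75
Weighted total:
  Essays 71.75 × 0.56 = 40.18
  Final exam 55 × 0.09 = 4.95
  Participation 52.5 × 0.23 = 12.075
  Midterm exam 42 × 0.12 = 5.04
Sum = 62.245
62.245 is ≥ 50 and < 66 → Developing

Developing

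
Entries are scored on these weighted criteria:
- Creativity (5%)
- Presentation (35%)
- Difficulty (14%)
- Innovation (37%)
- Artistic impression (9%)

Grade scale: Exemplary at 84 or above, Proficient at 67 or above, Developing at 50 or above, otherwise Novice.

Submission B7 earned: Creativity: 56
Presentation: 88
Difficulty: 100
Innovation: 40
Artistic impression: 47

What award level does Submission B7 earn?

Developing

Weighted total:
  Creativity 56 × 0.05 = 2.8
  Presentation 88 × 0.35 = 30.8
  Difficulty 100 × 0.14 = 14
  Innovation 40 × 0.37 = 14.8
  Artistic impression 47 × 0.09 = 4.23
Sum = 66.63
66.63 is ≥ 50 and < 67 → Developing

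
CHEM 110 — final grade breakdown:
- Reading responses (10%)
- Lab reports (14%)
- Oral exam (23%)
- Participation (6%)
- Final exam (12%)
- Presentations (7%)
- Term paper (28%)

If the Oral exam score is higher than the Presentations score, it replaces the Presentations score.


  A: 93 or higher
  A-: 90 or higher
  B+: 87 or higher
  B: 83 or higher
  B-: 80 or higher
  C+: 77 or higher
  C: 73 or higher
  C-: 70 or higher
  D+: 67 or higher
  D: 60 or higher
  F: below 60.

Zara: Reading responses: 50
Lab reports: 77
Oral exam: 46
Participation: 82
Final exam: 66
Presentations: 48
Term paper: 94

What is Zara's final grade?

D+

Oral exam (46) ≤ Presentations (48), so Presentations stays at 48.
Weighted total:
  Reading responses 50 × 0.1 = 5
  Lab reports 77 × 0.14 = 10.78
  Oral exam 46 × 0.23 = 10.58
  Participation 82 × 0.06 = 4.92
  Final exam 66 × 0.12 = 7.92
  Presentations 48 × 0.07 = 3.36
  Term paper 94 × 0.28 = 26.32
Sum = 68.88
68.88 is ≥ 67 and < 70 → D+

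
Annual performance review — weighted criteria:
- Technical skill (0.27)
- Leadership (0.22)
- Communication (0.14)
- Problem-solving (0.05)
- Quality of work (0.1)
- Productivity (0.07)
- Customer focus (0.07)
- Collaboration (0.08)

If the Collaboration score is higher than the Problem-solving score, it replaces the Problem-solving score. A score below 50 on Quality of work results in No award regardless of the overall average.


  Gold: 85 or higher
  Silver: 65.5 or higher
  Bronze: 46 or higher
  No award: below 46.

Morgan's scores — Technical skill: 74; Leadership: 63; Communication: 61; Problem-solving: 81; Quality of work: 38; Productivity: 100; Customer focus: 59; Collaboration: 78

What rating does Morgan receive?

No award

Collaboration (78) ≤ Problem-solving (81), so Problem-solving stays at 81.
Quality of work score 38 < 50: minimum not met.
Weighted total:
  Technical skill 74 × 0.27 = 19.98
  Leadership 63 × 0.22 = 13.86
  Communication 61 × 0.14 = 8.54
  Problem-solving 81 × 0.05 = 4.05
  Quality of work 38 × 0.1 = 3.8
  Productivity 100 × 0.07 = 7
  Customer focus 59 × 0.07 = 4.13
  Collaboration 78 × 0.08 = 6.24
Sum = 67.6
Because the Quality of work minimum was not met, the result is No award.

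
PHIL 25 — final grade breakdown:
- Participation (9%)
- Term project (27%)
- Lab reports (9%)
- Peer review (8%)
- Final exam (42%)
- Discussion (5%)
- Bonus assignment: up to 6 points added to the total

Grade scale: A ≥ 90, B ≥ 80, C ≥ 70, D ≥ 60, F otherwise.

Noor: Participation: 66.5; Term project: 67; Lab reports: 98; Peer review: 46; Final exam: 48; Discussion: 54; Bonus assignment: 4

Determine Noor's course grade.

D

Weighted total:
  Participation 66.5 × 0.09 = 5.985
  Term project 67 × 0.27 = 18.09
  Lab reports 98 × 0.09 = 8.82
  Peer review 46 × 0.08 = 3.68
  Final exam 48 × 0.42 = 20.16
  Discussion 54 × 0.05 = 2.7
Sum = 59.435
Bonus assignment: 59.435 + 4 = 63.435
63.435 is ≥ 60 and < 70 → D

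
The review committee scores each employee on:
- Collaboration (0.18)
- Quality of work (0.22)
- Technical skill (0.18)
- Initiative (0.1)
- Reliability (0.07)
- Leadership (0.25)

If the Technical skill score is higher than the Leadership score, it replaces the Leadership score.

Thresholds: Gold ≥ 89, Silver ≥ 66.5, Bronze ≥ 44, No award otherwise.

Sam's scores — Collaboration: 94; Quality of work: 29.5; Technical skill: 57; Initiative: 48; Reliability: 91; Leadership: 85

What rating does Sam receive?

Technical skill (57) ≤ Leadership (85), so Leadership stays at 85.
Weighted total:
  Collaboration 94 × 0.18 = 16.92
  Quality of work 29.5 × 0.22 = 6.49
  Technical skill 57 × 0.18 = 10.26
  Initiative 48 × 0.1 = 4.8
  Reliability 91 × 0.07 = 6.37
  Leadership 85 × 0.25 = 21.25
Sum = 66.09
66.09 is ≥ 44 and < 66.5 → Bronze

Bronze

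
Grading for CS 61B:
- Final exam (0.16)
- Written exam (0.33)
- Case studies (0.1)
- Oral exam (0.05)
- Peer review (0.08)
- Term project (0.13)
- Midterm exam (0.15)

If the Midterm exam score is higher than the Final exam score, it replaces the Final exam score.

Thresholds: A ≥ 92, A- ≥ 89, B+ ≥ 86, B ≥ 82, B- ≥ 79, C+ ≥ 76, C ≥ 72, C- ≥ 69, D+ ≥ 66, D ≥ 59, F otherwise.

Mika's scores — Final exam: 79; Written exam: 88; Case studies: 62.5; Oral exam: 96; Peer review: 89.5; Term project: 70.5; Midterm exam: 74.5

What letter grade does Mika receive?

B-

Midterm exam (74.5) ≤ Final exam (79), so Final exam stays at 79.
Weighted total:
  Final exam 79 × 0.16 = 12.64
  Written exam 88 × 0.33 = 29.04
  Case studies 62.5 × 0.1 = 6.25
  Oral exam 96 × 0.05 = 4.8
  Peer review 89.5 × 0.08 = 7.16
  Term project 70.5 × 0.13 = 9.165
  Midterm exam 74.5 × 0.15 = 11.175
Sum = 80.23
80.23 is ≥ 79 and < 82 → B-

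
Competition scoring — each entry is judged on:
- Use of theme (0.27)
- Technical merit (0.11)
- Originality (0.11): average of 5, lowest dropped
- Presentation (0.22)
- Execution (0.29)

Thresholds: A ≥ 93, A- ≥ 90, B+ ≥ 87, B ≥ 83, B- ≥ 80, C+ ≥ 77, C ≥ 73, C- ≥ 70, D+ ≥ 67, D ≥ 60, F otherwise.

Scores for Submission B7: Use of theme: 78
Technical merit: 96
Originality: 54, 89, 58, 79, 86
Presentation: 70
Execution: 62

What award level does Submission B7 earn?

C

Originality: drop 54 → average of remaining 4 = 312/4 = 78
Weighted total:
  Use of theme 78 × 0.27 = 21.06
  Technical merit 96 × 0.11 = 10.56
  Originality 78 × 0.11 = 8.58
  Presentation 70 × 0.22 = 15.4
  Execution 62 × 0.29 = 17.98
Sum = 73.58
73.58 is ≥ 73 and < 77 → C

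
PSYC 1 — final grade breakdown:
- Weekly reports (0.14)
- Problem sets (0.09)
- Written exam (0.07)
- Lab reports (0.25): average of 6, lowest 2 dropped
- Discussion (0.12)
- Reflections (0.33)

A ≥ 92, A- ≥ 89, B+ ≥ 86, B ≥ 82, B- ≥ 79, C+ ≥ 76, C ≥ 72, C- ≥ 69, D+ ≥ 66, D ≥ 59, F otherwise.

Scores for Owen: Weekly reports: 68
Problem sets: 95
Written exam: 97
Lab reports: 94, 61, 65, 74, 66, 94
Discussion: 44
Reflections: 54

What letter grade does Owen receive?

D+

Lab reports: drop 61, 65 → average of remaining 4 = 328/4 = 82
Weighted total:
  Weekly reports 68 × 0.14 = 9.52
  Problem sets 95 × 0.09 = 8.55
  Written exam 97 × 0.07 = 6.79
  Lab reports 82 × 0.25 = 20.5
  Discussion 44 × 0.12 = 5.28
  Reflections 54 × 0.33 = 17.82
Sum = 68.46
68.46 is ≥ 66 and < 69 → D+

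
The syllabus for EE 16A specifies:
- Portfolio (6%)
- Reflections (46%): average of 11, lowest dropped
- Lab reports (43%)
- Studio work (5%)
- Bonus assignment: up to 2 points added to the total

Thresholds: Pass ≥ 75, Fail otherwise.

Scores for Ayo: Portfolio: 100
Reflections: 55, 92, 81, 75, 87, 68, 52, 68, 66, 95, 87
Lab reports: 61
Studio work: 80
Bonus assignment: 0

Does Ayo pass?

Reflections: drop 52 → average of remaining 10 = 774/10 = 77.4
Weighted total:
  Portfolio 100 × 0.06 = 6
  Reflections 77.4 × 0.46 = 35.604
  Lab reports 61 × 0.43 = 26.23
  Studio work 80 × 0.05 = 4
Sum = 71.834
Bonus assignment: 71.834 + 0 = 71.834
71.834 < 75 → Fail

Fail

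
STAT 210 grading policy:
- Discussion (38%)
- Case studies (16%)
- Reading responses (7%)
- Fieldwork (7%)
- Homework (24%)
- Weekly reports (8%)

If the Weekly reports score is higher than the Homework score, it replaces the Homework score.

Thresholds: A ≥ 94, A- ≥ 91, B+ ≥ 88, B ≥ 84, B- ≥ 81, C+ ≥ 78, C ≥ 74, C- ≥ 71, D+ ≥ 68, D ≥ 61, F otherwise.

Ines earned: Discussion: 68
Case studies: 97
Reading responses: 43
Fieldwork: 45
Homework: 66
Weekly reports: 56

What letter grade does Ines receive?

Weekly reports (56) ≤ Homework (66), so Homework stays at 66.
Weighted total:
  Discussion 68 × 0.38 = 25.84
  Case studies 97 × 0.16 = 15.52
  Reading responses 43 × 0.07 = 3.01
  Fieldwork 45 × 0.07 = 3.15
  Homework 66 × 0.24 = 15.84
  Weekly reports 56 × 0.08 = 4.48
Sum = 67.84
67.84 is ≥ 61 and < 68 → D

D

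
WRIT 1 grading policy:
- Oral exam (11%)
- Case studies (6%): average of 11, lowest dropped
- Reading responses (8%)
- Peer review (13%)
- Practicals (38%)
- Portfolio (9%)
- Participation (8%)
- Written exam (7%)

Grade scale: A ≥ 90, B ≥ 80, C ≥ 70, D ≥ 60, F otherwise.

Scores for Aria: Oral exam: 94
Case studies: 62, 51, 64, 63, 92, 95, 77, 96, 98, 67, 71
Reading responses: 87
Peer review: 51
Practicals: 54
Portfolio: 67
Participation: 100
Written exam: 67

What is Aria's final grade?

D

Case studies: drop 51 → average of remaining 10 = 785/10 = 78.5
Weighted total:
  Oral exam 94 × 0.11 = 10.34
  Case studies 78.5 × 0.06 = 4.71
  Reading responses 87 × 0.08 = 6.96
  Peer review 51 × 0.13 = 6.63
  Practicals 54 × 0.38 = 20.52
  Portfolio 67 × 0.09 = 6.03
  Participation 100 × 0.08 = 8
  Written exam 67 × 0.07 = 4.69
Sum = 67.88
67.88 is ≥ 60 and < 70 → D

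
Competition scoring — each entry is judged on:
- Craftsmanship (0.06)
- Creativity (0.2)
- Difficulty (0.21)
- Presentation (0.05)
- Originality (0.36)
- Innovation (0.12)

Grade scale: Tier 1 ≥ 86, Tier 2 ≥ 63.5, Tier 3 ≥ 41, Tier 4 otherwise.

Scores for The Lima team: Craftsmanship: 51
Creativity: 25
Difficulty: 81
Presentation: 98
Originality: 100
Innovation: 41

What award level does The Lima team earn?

Tier 2

Weighted total:
  Craftsmanship 51 × 0.06 = 3.06
  Creativity 25 × 0.2 = 5
  Difficulty 81 × 0.21 = 17.01
  Presentation 98 × 0.05 = 4.9
  Originality 100 × 0.36 = 36
  Innovation 41 × 0.12 = 4.92
Sum = 70.89
70.89 is ≥ 63.5 and < 86 → Tier 2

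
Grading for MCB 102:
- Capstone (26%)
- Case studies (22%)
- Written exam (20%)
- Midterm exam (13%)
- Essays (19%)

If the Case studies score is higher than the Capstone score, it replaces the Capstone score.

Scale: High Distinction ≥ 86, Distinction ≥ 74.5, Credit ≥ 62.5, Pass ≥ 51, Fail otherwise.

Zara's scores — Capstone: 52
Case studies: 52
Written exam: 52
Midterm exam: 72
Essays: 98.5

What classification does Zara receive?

Case studies (52) ≤ Capstone (52), so Capstone stays at 52.
Weighted total:
  Capstone 52 × 0.26 = 13.52
  Case studies 52 × 0.22 = 11.44
  Written exam 52 × 0.2 = 10.4
  Midterm exam 72 × 0.13 = 9.36
  Essays 98.5 × 0.19 = 18.715
Sum = 63.435
63.435 is ≥ 62.5 and < 74.5 → Credit

Credit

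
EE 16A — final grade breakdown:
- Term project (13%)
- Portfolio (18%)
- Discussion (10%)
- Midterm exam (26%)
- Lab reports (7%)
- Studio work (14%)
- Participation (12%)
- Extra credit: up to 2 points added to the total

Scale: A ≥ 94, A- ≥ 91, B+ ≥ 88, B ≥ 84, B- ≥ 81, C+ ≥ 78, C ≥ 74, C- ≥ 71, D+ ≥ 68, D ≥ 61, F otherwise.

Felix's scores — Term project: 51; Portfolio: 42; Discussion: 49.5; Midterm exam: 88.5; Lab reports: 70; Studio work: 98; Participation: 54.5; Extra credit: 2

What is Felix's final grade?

Weighted total:
  Term project 51 × 0.13 = 6.63
  Portfolio 42 × 0.18 = 7.56
  Discussion 49.5 × 0.1 = 4.95
  Midterm exam 88.5 × 0.26 = 23.01
  Lab reports 70 × 0.07 = 4.9
  Studio work 98 × 0.14 = 13.72
  Participation 54.5 × 0.12 = 6.54
Sum = 67.31
Extra credit: 67.31 + 2 = 69.31
69.31 is ≥ 68 and < 71 → D+

D+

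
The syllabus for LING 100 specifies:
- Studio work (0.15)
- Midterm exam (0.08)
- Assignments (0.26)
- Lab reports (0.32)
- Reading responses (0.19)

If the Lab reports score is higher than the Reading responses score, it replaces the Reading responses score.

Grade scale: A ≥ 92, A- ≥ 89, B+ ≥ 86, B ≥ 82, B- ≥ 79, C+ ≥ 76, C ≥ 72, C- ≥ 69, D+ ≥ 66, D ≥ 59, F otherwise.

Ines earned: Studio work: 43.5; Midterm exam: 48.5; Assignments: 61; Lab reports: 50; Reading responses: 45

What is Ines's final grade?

Lab reports (50) > Reading responses (45), so Reading responses counts as 50.
Weighted total:
  Studio work 43.5 × 0.15 = 6.525
  Midterm exam 48.5 × 0.08 = 3.88
  Assignments 61 × 0.26 = 15.86
  Lab reports 50 × 0.32 = 16
  Reading responses 50 × 0.19 = 9.5
Sum = 51.765
51.765 < 59 → F

F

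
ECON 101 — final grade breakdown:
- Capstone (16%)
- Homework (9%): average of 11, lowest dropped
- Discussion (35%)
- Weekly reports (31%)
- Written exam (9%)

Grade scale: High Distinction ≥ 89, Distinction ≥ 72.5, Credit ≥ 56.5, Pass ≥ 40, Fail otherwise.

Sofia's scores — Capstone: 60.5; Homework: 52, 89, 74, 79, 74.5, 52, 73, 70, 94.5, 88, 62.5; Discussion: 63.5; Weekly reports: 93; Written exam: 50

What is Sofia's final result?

Homework: drop 52 → average of remaining 10 = 756.5/10 = 75.65
Weighted total:
  Capstone 60.5 × 0.16 = 9.68
  Homework 75.65 × 0.09 = 6.8085
  Discussion 63.5 × 0.35 = 22.225
  Weekly reports 93 × 0.31 = 28.83
  Written exam 50 × 0.09 = 4.5
Sum = 72.0435
72.0435 is ≥ 56.5 and < 72.5 → Credit

Credit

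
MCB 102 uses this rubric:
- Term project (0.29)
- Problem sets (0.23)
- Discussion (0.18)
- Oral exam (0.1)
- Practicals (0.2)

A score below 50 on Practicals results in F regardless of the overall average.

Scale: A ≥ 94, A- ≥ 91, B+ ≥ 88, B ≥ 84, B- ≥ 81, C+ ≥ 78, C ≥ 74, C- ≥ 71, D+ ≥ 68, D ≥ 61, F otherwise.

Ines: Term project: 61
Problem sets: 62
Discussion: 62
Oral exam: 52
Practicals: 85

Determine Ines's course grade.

D

Practicals score 85 ≥ 50: minimum met.
Weighted total:
  Term project 61 × 0.29 = 17.69
  Problem sets 62 × 0.23 = 14.26
  Discussion 62 × 0.18 = 11.16
  Oral exam 52 × 0.1 = 5.2
  Practicals 85 × 0.2 = 17
Sum = 65.31
65.31 is ≥ 61 and < 68 → D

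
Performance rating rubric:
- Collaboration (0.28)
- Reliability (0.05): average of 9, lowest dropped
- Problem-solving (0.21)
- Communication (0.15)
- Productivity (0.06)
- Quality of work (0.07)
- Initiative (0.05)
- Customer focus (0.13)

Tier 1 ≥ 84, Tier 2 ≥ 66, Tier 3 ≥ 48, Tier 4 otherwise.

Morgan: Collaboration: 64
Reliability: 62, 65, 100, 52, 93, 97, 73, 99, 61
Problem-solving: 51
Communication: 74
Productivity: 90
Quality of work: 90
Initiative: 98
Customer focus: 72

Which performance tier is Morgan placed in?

Reliability: drop 52 → average of remaining 8 = 650/8 = 81.25
Weighted total:
  Collaboration 64 × 0.28 = 17.92
  Reliability 81.25 × 0.05 = 4.0625
  Problem-solving 51 × 0.21 = 10.71
  Communication 74 × 0.15 = 11.1
  Productivity 90 × 0.06 = 5.4
  Quality of work 90 × 0.07 = 6.3
  Initiative 98 × 0.05 = 4.9
  Customer focus 72 × 0.13 = 9.36
Sum = 69.7525
69.7525 is ≥ 66 and < 84 → Tier 2

Tier 2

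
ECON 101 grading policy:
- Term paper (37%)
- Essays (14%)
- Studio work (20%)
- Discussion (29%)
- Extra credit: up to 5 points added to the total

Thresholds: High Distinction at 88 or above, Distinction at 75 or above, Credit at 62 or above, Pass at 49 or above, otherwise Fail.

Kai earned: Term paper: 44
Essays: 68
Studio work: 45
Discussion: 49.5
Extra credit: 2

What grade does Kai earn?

Weighted total:
  Term paper 44 × 0.37 = 16.28
  Essays 68 × 0.14 = 9.52
  Studio work 45 × 0.2 = 9
  Discussion 49.5 × 0.29 = 14.355
Sum = 49.155
Extra credit: 49.155 + 2 = 51.155
51.155 is ≥ 49 and < 62 → Pass

Pass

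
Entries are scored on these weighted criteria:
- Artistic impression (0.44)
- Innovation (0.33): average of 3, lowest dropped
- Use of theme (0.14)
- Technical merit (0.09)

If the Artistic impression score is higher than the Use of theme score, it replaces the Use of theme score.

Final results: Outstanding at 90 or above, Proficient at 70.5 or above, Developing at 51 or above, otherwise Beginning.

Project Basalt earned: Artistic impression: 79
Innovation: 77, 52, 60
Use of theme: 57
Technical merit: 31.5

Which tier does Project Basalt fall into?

Innovation: drop 52 → average of remaining 2 = 137/2 = 68.5
Artistic impression (79) > Use of theme (57), so Use of theme counts as 79.
Weighted total:
  Artistic impression 79 × 0.44 = 34.76
  Innovation 68.5 × 0.33 = 22.605
  Use of theme 79 × 0.14 = 11.06
  Technical merit 31.5 × 0.09 = 2.835
Sum = 71.26
71.26 is ≥ 70.5 and < 90 → Proficient

Proficient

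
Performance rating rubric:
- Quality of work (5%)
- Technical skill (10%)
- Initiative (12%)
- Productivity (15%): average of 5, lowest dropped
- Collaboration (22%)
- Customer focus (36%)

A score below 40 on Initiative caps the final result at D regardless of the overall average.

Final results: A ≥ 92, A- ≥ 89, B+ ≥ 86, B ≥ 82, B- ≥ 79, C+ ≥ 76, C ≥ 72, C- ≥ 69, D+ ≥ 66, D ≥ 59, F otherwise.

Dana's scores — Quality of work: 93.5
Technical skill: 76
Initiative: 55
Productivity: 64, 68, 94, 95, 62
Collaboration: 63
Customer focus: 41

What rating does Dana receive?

Productivity: drop 62 → average of remaining 4 = 321/4 = 80.25
Initiative score 55 ≥ 40: minimum met.
Weighted total:
  Quality of work 93.5 × 0.05 = 4.675
  Technical skill 76 × 0.1 = 7.6
  Initiative 55 × 0.12 = 6.6
  Productivity 80.25 × 0.15 = 12.0375
  Collaboration 63 × 0.22 = 13.86
  Customer focus 41 × 0.36 = 14.76
Sum = 59.5325
59.5325 is ≥ 59 and < 66 → D

D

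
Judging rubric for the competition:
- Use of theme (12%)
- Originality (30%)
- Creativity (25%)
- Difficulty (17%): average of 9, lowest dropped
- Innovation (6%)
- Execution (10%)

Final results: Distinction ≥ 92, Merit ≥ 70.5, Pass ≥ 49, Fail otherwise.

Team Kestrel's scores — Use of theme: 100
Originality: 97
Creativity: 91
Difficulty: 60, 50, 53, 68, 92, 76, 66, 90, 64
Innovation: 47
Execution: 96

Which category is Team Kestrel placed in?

Merit

Difficulty: drop 50 → average of remaining 8 = 569/8 = 71.125
Weighted total:
  Use of theme 100 × 0.12 = 12
  Originality 97 × 0.3 = 29.1
  Creativity 91 × 0.25 = 22.75
  Difficulty 71.125 × 0.17 = 12.09125
  Innovation 47 × 0.06 = 2.82
  Execution 96 × 0.1 = 9.6
Sum = 88.36125
88.36125 is ≥ 70.5 and < 92 → Merit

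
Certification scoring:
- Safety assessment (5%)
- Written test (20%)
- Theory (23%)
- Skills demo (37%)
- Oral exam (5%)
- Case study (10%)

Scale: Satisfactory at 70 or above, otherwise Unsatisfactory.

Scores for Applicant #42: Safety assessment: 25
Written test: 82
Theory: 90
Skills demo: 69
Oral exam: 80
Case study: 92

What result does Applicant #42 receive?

Satisfactory

Weighted total:
  Safety assessment 25 × 0.05 = 1.25
  Written test 82 × 0.2 = 16.4
  Theory 90 × 0.23 = 20.7
  Skills demo 69 × 0.37 = 25.53
  Oral exam 80 × 0.05 = 4
  Case study 92 × 0.1 = 9.2
Sum = 77.08
77.08 ≥ 70 → Satisfactory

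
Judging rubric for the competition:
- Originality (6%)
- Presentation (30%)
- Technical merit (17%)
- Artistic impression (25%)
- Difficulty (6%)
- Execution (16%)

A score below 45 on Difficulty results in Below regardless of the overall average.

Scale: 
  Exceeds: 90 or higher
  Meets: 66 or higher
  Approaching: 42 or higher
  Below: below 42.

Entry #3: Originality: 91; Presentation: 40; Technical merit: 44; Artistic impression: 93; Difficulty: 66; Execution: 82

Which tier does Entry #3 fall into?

Difficulty score 66 ≥ 45: minimum met.
Weighted total:
  Originality 91 × 0.06 = 5.46
  Presentation 40 × 0.3 = 12
  Technical merit 44 × 0.17 = 7.48
  Artistic impression 93 × 0.25 = 23.25
  Difficulty 66 × 0.06 = 3.96
  Execution 82 × 0.16 = 13.12
Sum = 65.27
65.27 is ≥ 42 and < 66 → Approaching

Approaching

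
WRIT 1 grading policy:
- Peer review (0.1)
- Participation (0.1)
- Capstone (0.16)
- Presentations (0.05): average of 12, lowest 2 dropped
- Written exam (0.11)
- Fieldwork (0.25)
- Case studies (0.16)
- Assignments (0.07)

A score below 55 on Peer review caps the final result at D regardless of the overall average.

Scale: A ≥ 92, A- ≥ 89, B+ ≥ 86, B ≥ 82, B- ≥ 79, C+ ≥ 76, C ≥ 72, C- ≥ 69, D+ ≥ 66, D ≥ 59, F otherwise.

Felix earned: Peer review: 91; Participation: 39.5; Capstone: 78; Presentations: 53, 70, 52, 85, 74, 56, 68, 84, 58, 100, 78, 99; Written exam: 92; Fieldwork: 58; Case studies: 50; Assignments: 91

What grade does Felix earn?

Presentations: drop 52, 53 → average of remaining 10 = 772/10 = 77.2
Peer review score 91 ≥ 55: minimum met.
Weighted total:
  Peer review 91 × 0.1 = 9.1
  Participation 39.5 × 0.1 = 3.95
  Capstone 78 × 0.16 = 12.48
  Presentations 77.2 × 0.05 = 3.86
  Written exam 92 × 0.11 = 10.12
  Fieldwork 58 × 0.25 = 14.5
  Case studies 50 × 0.16 = 8
  Assignments 91 × 0.07 = 6.37
Sum = 68.38
68.38 is ≥ 66 and < 69 → D+

D+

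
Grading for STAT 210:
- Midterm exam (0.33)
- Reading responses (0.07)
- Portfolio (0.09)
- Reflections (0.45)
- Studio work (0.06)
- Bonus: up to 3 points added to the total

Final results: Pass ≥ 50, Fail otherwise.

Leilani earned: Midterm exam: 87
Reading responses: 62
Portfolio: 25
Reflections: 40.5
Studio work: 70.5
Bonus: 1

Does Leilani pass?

Weighted total:
  Midterm exam 87 × 0.33 = 28.71
  Reading responses 62 × 0.07 = 4.34
  Portfolio 25 × 0.09 = 2.25
  Reflections 40.5 × 0.45 = 18.225
  Studio work 70.5 × 0.06 = 4.23
Sum = 57.755
Bonus: 57.755 + 1 = 58.755
58.755 ≥ 50 → Pass

Pass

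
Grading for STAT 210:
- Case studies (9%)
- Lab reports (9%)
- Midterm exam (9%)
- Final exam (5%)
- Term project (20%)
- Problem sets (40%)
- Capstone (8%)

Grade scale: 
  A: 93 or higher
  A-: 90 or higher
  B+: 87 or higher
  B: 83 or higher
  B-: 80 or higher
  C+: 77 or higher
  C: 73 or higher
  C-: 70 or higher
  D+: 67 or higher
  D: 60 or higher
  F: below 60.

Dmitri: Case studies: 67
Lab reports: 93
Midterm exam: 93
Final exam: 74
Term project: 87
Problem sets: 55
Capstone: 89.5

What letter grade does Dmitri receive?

C

Weighted total:
  Case studies 67 × 0.09 = 6.03
  Lab reports 93 × 0.09 = 8.37
  Midterm exam 93 × 0.09 = 8.37
  Final exam 74 × 0.05 = 3.7
  Term project 87 × 0.2 = 17.4
  Problem sets 55 × 0.4 = 22
  Capstone 89.5 × 0.08 = 7.16
Sum = 73.03
73.03 is ≥ 73 and < 77 → C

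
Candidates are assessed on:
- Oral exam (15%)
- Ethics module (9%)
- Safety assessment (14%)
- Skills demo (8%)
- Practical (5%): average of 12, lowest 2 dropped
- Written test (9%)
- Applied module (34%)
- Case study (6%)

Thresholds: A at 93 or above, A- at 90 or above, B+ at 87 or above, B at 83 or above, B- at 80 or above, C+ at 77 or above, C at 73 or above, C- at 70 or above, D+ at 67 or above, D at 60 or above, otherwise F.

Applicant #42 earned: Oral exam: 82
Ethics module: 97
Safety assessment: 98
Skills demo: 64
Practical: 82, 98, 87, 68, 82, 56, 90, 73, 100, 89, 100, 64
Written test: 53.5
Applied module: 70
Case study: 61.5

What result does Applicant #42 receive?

Practical: drop 56, 64 → average of remaining 10 = 869/10 = 86.9
Weighted total:
  Oral exam 82 × 0.15 = 12.3
  Ethics module 97 × 0.09 = 8.73
  Safety assessment 98 × 0.14 = 13.72
  Skills demo 64 × 0.08 = 5.12
  Practical 86.9 × 0.05 = 4.345
  Written test 53.5 × 0.09 = 4.815
  Applied module 70 × 0.34 = 23.8
  Case study 61.5 × 0.06 = 3.69
Sum = 76.52
76.52 is ≥ 73 and < 77 → C

C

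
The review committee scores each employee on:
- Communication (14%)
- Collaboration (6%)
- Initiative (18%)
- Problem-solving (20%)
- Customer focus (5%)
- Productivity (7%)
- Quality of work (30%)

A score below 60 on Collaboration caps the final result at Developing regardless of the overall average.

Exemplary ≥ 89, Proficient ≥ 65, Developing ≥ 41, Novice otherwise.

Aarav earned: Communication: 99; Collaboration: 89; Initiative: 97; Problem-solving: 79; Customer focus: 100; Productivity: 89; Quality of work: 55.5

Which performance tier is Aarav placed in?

Collaboration score 89 ≥ 60: minimum met.
Weighted total:
  Communication 99 × 0.14 = 13.86
  Collaboration 89 × 0.06 = 5.34
  Initiative 97 × 0.18 = 17.46
  Problem-solving 79 × 0.2 = 15.8
  Customer focus 100 × 0.05 = 5
  Productivity 89 × 0.07 = 6.23
  Quality of work 55.5 × 0.3 = 16.65
Sum = 80.34
80.34 is ≥ 65 and < 89 → Proficient

Proficient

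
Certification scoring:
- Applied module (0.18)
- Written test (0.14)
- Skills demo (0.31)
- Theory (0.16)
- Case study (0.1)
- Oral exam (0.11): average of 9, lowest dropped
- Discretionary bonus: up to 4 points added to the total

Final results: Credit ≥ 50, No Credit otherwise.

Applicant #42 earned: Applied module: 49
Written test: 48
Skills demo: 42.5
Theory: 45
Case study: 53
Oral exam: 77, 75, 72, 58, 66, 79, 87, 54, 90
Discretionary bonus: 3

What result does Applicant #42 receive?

Oral exam: drop 54 → average of remaining 8 = 604/8 = 75.5
Weighted total:
  Applied module 49 × 0.18 = 8.82
  Written test 48 × 0.14 = 6.72
  Skills demo 42.5 × 0.31 = 13.175
  Theory 45 × 0.16 = 7.2
  Case study 53 × 0.1 = 5.3
  Oral exam 75.5 × 0.11 = 8.305
Sum = 49.52
Discretionary bonus: 49.52 + 3 = 52.52
52.52 ≥ 50 → Credit

Credit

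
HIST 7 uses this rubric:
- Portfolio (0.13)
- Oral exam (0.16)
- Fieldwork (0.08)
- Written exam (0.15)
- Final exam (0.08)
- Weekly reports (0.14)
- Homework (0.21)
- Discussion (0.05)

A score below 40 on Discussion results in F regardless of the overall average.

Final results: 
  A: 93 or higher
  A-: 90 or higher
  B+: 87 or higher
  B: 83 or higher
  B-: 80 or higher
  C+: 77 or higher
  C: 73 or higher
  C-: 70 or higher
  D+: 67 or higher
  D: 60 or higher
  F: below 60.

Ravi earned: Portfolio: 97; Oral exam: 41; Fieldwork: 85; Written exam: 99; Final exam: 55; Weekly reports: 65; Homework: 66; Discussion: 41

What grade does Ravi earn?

Discussion score 41 ≥ 40: minimum met.
Weighted total:
  Portfolio 97 × 0.13 = 12.61
  Oral exam 41 × 0.16 = 6.56
  Fieldwork 85 × 0.08 = 6.8
  Written exam 99 × 0.15 = 14.85
  Final exam 55 × 0.08 = 4.4
  Weekly reports 65 × 0.14 = 9.1
  Homework 66 × 0.21 = 13.86
  Discussion 41 × 0.05 = 2.05
Sum = 70.23
70.23 is ≥ 70 and < 73 → C-

C-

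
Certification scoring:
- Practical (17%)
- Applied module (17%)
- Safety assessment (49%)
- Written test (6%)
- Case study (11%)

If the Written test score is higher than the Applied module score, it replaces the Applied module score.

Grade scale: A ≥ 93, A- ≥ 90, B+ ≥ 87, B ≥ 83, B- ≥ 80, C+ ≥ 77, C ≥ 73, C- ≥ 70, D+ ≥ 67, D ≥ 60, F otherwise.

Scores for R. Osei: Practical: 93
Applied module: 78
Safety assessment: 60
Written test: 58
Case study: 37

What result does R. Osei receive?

Written test (58) ≤ Applied module (78), so Applied module stays at 78.
Weighted total:
  Practical 93 × 0.17 = 15.81
  Applied module 78 × 0.17 = 13.26
  Safety assessment 60 × 0.49 = 29.4
  Written test 58 × 0.06 = 3.48
  Case study 37 × 0.11 = 4.07
Sum = 66.02
66.02 is ≥ 60 and < 67 → D

D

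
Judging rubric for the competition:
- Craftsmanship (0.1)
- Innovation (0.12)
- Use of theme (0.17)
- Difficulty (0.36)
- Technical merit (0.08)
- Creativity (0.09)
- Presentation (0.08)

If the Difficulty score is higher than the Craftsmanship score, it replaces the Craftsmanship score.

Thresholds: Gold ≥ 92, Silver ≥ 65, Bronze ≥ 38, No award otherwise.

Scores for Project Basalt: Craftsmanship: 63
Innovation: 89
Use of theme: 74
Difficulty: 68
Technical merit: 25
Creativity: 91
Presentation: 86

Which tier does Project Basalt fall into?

Difficulty (68) > Craftsmanship (63), so Craftsmanship counts as 68.
Weighted total:
  Craftsmanship 68 × 0.1 = 6.8
  Innovation 89 × 0.12 = 10.68
  Use of theme 74 × 0.17 = 12.58
  Difficulty 68 × 0.36 = 24.48
  Technical merit 25 × 0.08 = 2
  Creativity 91 × 0.09 = 8.19
  Presentation 86 × 0.08 = 6.88
Sum = 71.61
71.61 is ≥ 65 and < 92 → Silver

Silver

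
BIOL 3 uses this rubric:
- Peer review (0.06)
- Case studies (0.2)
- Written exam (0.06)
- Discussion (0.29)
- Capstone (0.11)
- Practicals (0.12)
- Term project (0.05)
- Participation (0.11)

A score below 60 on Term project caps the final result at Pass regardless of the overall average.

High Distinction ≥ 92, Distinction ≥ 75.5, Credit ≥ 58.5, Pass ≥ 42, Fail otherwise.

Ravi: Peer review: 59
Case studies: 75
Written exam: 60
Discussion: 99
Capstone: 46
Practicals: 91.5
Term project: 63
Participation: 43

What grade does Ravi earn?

Credit

Term project score 63 ≥ 60: minimum met.
Weighted total:
  Peer review 59 × 0.06 = 3.54
  Case studies 75 × 0.2 = 15
  Written exam 60 × 0.06 = 3.6
  Discussion 99 × 0.29 = 28.71
  Capstone 46 × 0.11 = 5.06
  Practicals 91.5 × 0.12 = 10.98
  Term project 63 × 0.05 = 3.15
  Participation 43 × 0.11 = 4.73
Sum = 74.77
74.77 is ≥ 58.5 and < 75.5 → Credit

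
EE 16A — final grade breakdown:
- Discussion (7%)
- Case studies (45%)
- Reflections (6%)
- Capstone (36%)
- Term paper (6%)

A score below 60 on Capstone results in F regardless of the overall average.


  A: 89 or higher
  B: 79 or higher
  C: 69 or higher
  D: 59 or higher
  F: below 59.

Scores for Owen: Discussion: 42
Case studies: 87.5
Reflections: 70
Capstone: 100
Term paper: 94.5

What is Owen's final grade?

B

Capstone score 100 ≥ 60: minimum met.
Weighted total:
  Discussion 42 × 0.07 = 2.94
  Case studies 87.5 × 0.45 = 39.375
  Reflections 70 × 0.06 = 4.2
  Capstone 100 × 0.36 = 36
  Term paper 94.5 × 0.06 = 5.67
Sum = 88.185
88.185 is ≥ 79 and < 89 → B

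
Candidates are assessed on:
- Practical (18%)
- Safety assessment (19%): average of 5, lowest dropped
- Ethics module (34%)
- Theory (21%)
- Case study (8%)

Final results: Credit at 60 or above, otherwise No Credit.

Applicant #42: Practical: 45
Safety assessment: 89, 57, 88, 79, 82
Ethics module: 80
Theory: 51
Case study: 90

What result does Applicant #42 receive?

Credit

Safety assessment: drop 57 → average of remaining 4 = 338/4 = 84.5
Weighted total:
  Practical 45 × 0.18 = 8.1
  Safety assessment 84.5 × 0.19 = 16.055
  Ethics module 80 × 0.34 = 27.2
  Theory 51 × 0.21 = 10.71
  Case study 90 × 0.08 = 7.2
Sum = 69.265
69.265 ≥ 60 → Credit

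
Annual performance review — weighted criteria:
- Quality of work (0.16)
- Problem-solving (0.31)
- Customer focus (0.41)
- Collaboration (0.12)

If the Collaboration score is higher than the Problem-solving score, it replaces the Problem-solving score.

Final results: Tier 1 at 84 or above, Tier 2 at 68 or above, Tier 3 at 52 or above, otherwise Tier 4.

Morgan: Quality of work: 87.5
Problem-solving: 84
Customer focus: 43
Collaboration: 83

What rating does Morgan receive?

Collaboration (83) ≤ Problem-solving (84), so Problem-solving stays at 84.
Weighted total:
  Quality of work 87.5 × 0.16 = 14
  Problem-solving 84 × 0.31 = 26.04
  Customer focus 43 × 0.41 = 17.63
  Collaboration 83 × 0.12 = 9.96
Sum = 67.63
67.63 is ≥ 52 and < 68 → Tier 3

Tier 3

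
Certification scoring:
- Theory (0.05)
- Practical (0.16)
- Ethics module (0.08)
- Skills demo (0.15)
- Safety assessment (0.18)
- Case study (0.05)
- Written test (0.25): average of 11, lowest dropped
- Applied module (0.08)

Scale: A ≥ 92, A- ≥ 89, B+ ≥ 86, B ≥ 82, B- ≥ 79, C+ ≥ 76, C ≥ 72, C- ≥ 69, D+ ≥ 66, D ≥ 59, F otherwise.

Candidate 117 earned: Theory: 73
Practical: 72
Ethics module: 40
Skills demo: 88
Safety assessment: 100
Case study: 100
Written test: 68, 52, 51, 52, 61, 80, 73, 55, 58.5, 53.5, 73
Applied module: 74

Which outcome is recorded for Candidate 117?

Written test: drop 51 → average of remaining 10 = 626/10 = 62.6
Weighted total:
  Theory 73 × 0.05 = 3.65
  Practical 72 × 0.16 = 11.52
  Ethics module 40 × 0.08 = 3.2
  Skills demo 88 × 0.15 = 13.2
  Safety assessment 100 × 0.18 = 18
  Case study 100 × 0.05 = 5
  Written test 62.6 × 0.25 = 15.65
  Applied module 74 × 0.08 = 5.92
Sum = 76.14
76.14 is ≥ 76 and < 79 → C+

C+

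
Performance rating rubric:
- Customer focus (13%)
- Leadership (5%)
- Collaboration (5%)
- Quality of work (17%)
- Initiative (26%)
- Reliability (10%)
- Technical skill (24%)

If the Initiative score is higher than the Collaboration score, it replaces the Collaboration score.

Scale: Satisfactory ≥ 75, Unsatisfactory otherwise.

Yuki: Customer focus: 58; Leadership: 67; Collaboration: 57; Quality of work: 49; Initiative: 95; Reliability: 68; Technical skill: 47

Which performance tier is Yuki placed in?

Unsatisfactory

Initiative (95) > Collaboration (57), so Collaboration counts as 95.
Weighted total:
  Customer focus 58 × 0.13 = 7.54
  Leadership 67 × 0.05 = 3.35
  Collaboration 95 × 0.05 = 4.75
  Quality of work 49 × 0.17 = 8.33
  Initiative 95 × 0.26 = 24.7
  Reliability 68 × 0.1 = 6.8
  Technical skill 47 × 0.24 = 11.28
Sum = 66.75
66.75 < 75 → Unsatisfactory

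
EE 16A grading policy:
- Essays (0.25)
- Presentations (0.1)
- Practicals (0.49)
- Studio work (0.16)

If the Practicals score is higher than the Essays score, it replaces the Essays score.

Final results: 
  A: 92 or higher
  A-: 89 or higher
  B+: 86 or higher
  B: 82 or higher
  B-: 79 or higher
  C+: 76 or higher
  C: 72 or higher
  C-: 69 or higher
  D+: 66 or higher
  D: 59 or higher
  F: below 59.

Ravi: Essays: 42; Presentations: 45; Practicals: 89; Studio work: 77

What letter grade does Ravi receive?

Practicals (89) > Essays (42), so Essays counts as 89.
Weighted total:
  Essays 89 × 0.25 = 22.25
  Presentations 45 × 0.1 = 4.5
  Practicals 89 × 0.49 = 43.61
  Studio work 77 × 0.16 = 12.32
Sum = 82.68
82.68 is ≥ 82 and < 86 → B

B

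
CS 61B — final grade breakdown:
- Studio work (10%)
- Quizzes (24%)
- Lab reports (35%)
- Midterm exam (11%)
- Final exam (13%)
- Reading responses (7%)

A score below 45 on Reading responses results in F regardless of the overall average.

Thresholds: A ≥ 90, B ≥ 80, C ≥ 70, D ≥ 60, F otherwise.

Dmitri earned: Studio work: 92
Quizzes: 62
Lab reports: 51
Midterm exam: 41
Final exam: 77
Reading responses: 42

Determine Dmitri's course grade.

Reading responses score 42 < 45: minimum not met.
Weighted total:
  Studio work 92 × 0.1 = 9.2
  Quizzes 62 × 0.24 = 14.88
  Lab reports 51 × 0.35 = 17.85
  Midterm exam 41 × 0.11 = 4.51
  Final exam 77 × 0.13 = 10.01
  Reading responses 42 × 0.07 = 2.94
Sum = 59.39
Because the Reading responses minimum was not met, the result is F.

F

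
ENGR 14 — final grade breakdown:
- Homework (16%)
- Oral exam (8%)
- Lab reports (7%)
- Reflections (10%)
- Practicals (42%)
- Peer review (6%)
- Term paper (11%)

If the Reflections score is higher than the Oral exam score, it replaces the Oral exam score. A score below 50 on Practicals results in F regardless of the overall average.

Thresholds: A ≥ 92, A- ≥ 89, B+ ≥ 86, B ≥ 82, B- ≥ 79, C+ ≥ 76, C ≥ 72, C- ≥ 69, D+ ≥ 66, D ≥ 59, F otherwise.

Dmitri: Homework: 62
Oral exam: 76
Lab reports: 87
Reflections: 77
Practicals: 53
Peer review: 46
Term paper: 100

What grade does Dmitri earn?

Reflections (77) > Oral exam (76), so Oral exam counts as 77.
Practicals score 53 ≥ 50: minimum met.
Weighted total:
  Homework 62 × 0.16 = 9.92
  Oral exam 77 × 0.08 = 6.16
  Lab reports 87 × 0.07 = 6.09
  Reflections 77 × 0.1 = 7.7
  Practicals 53 × 0.42 = 22.26
  Peer review 46 × 0.06 = 2.76
  Term paper 100 × 0.11 = 11
Sum = 65.89
65.89 is ≥ 59 and < 66 → D

D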